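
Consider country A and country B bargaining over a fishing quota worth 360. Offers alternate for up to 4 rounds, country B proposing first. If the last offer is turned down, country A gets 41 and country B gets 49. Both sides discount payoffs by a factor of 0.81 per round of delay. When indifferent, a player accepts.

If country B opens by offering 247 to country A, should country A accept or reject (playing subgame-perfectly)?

Round 4 (country A proposes): country B gets 49 if talks fail, so country A offers 49 and keeps 311.
Round 3 (country B proposes): country A can get 311 next round, worth 0.81 × 311 = 251.91 now. Country B offers 251.91 and keeps 360 − 251.91 = 108.09.
Round 2 (country A proposes): country B can get 108.09 next round, worth 0.81 × 108.09 = 87.5529 now; country A offers that and keeps 272.4471.
So by rejecting in round 1, country A gets 272.4471 next round, worth 0.81 × 272.4471 = 220.682151 now.
Offer 247 ≥ 220.682151, so country A accepts.

Accept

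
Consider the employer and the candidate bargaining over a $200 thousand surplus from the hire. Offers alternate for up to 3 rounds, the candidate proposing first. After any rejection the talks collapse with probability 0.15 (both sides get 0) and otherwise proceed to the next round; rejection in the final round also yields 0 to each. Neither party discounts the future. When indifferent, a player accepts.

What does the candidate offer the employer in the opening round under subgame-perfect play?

25.5

Round 3 (the candidate proposes): the employer will accept anything ≥ 0, so the candidate offers 0 and keeps 200.
Round 2 (the employer proposes): rejecting gives the candidate an expected 0.85 × 200 = 170, so the employer offers 170, keeping 30.
Round 1 (the candidate proposes): rejecting gives the employer an expected 0.85 × 30 = 25.5. The candidate offers 25.5 and keeps 200 − 25.5 = 174.5.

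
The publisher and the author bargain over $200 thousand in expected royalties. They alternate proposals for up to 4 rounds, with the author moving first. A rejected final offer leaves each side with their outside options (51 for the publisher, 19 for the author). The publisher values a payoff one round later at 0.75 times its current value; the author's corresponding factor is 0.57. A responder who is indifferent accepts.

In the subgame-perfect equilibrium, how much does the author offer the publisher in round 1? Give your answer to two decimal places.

122.53

Round 4 (the publisher proposes): the author gets 19 if talks fail, so the publisher offers 19 and keeps 181.
Round 3 (the author proposes): the publisher can get 181 next round, worth 0.75 × 181 = 135.75 now. The author offers 135.75 and keeps 200 − 135.75 = 64.25.
Round 2 (the publisher proposes): the author can get 64.25 next round, worth 0.57 × 64.25 = 36.6225 now; the publisher offers that and keeps 163.3775.
Round 1 (the author proposes): the publisher can get 163.3775 next round, worth 0.75 × 163.3775 = 122.533125 now; the author offers that and keeps 77.466875.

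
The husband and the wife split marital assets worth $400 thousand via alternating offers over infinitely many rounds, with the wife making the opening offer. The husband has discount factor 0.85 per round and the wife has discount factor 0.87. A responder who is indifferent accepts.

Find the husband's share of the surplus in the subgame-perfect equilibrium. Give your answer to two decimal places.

In a stationary SPE each proposer offers the other exactly their discounted continuation value.
If the wife keeps x when proposing and the husband keeps y when proposing, then x = 400 − 0.85y and y = 400 − 0.87x.
Solving: x = 400(1 − 0.85) / (1 − 0.87·0.85) = 60 / 0.2605 ≈ 230.3263.
The husband gets 400 − 230.3263 ≈ 169.6737.

169.67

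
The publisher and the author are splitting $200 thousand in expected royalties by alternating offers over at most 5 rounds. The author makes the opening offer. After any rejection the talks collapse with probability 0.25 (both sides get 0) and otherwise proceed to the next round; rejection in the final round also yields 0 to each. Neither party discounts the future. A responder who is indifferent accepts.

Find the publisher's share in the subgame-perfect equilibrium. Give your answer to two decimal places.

58.59

By backward induction:
Round 5 (the author proposes): the publisher will accept anything ≥ 0, so the author offers 0 and keeps 200.
Round 4 (the publisher proposes): rejecting gives the author an expected 0.75 × 200 = 150. The publisher offers 150 and keeps 200 − 150 = 50.
Round 3 (the author proposes): rejecting gives the publisher an expected 0.75 × 50 = 37.5; the author offers that and keeps 162.5.
Round 2 (the publisher proposes): rejecting gives the author an expected 0.75 × 162.5 = 121.875; the publisher offers that and keeps 78.125.
Round 1 (the author proposes): rejecting gives the publisher an expected 0.75 × 78.125 = 58.59375; the author offers that and keeps 141.40625.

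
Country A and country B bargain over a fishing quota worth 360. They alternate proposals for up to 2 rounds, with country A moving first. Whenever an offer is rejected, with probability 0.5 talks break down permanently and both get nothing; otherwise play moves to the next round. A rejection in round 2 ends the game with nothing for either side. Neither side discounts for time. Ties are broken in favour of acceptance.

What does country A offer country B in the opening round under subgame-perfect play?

180

Round 2 (country B proposes): country A will accept anything ≥ 0, so country B offers 0 and keeps 360.
Round 1 (country A proposes): rejecting gives country B an expected 0.5 × 360 = 180, so country A offers 180, keeping 180.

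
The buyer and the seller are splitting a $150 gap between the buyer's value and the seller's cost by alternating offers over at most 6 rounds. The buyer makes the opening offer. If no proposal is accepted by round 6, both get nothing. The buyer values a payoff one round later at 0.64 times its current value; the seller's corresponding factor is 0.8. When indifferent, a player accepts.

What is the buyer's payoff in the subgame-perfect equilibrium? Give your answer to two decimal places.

Round 6 (the seller proposes): the buyer will accept anything ≥ 0, so the seller offers 0 and keeps 150.
Round 5 (the buyer proposes): the seller can get 150 next round, worth 0.8 × 150 = 120 now; the buyer offers that and keeps 30.
Round 4 (the seller proposes): the buyer can get 30 next round, worth 0.64 × 30 = 19.2 now; the seller offers that and keeps 130.8.
Round 3 (the buyer proposes): the seller can get 130.8 next round, worth 0.8 × 130.8 = 104.64 now, so the buyer offers 104.64, keeping 45.36.
Round 2 (the seller proposes): the buyer can get 45.36 next round, worth 0.64 × 45.36 = 29.0304 now; the seller offers that and keeps 120.9696.
Round 1 (the buyer proposes): the seller can get 120.9696 next round, worth 0.8 × 120.9696 = 96.77568 now. The buyer offers 96.77568 and keeps 150 − 96.77568 = 53.22432.

53.22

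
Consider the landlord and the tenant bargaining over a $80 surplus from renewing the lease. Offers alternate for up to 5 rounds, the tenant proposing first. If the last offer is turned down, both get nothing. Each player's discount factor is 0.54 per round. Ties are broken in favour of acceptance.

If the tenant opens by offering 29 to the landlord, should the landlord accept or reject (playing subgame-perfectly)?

Round 5 (the tenant proposes): rejection yields 0 for the landlord; the tenant offers 0 and keeps 80.
Round 4 (the landlord proposes): the tenant can get 80 next round, worth 0.54 × 80 = 43.2 now; the landlord offers that and keeps 36.8.
Round 3 (the tenant proposes): the landlord can get 36.8 next round, worth 0.54 × 36.8 = 19.872 now; the tenant offers that and keeps 60.128.
Round 2 (the landlord proposes): the tenant can get 60.128 next round, worth 0.54 × 60.128 = 32.46912 now; the landlord offers that and keeps 47.53088.
So by rejecting in round 1, the landlord gets 47.53088 next round, worth 0.54 × 47.53088 = 25.6666752 now.
Offer 29 ≥ 25.6666752, so the landlord accepts.

Accept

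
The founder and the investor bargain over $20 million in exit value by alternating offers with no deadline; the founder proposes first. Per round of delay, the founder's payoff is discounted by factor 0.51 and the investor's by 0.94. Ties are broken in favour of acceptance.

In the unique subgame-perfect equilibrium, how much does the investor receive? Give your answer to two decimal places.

When the founder proposes, the investor accepts any offer worth at least 0.94 times what the investor would get by proposing next round; and vice versa.
This gives x = 20 − 0.94y and y = 20 − 0.51x, where x and y are each side's share when it proposes.
Hence (1 − 0.94·0.51)x = 20(1 − 0.94), i.e. 0.5206·x = 1.2.
x ≈ 2.3050; the investor's share is 20 − x ≈ 17.6950.

17.69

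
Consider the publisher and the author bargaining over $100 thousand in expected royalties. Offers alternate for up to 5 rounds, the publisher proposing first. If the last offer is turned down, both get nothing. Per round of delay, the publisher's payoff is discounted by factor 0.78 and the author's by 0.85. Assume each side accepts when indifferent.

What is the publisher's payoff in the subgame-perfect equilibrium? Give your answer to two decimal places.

Round 5 (the publisher proposes): rejection yields 0 for the author; the publisher offers 0 and keeps 100.
Round 4 (the author proposes): the publisher can get 100 next round, worth 0.78 × 100 = 78 now. The author offers 78 and keeps 100 − 78 = 22.
Round 3 (the publisher proposes): the author can get 22 next round, worth 0.85 × 22 = 18.7 now, so the publisher offers 18.7, keeping 81.3.
Round 2 (the author proposes): the publisher can get 81.3 next round, worth 0.78 × 81.3 = 63.414 now; the author offers that and keeps 36.586.
Round 1 (the publisher proposes): the author can get 36.586 next round, worth 0.85 × 36.586 = 31.0981 now, so the publisher offers 31.0981, keeping 68.9019.

68.90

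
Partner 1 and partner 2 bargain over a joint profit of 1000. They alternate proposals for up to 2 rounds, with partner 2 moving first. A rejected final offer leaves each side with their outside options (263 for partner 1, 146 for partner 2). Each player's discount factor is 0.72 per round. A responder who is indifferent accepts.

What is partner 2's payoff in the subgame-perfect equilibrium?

385.12

Round 2 (partner 1 proposes): partner 2 gets 146 if talks fail, so partner 1 offers 146 and keeps 854.
Round 1 (partner 2 proposes): partner 1 can get 854 next round, worth 0.72 × 854 = 614.88 now. Partner 2 offers 614.88 and keeps 1000 − 614.88 = 385.12.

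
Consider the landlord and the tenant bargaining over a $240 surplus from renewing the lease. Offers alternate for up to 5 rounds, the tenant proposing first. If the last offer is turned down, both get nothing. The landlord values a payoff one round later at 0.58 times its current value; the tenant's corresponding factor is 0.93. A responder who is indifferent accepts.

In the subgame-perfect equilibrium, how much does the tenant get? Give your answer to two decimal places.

Round 5 (the tenant proposes): the landlord will accept anything ≥ 0, so the tenant offers 0 and keeps 240.
Round 4 (the landlord proposes): the tenant can get 240 next round, worth 0.93 × 240 = 223.2 now; the landlord offers that and keeps 16.8.
Round 3 (the tenant proposes): the landlord can get 16.8 next round, worth 0.58 × 16.8 = 9.744 now. The tenant offers 9.744 and keeps 240 − 9.744 = 230.256.
Round 2 (the landlord proposes): the tenant can get 230.256 next round, worth 0.93 × 230.256 = 214.13808 now, so the landlord offers 214.13808, keeping 25.86192.
Round 1 (the tenant proposes): the landlord can get 25.86192 next round, worth 0.58 × 25.86192 = 14.9999136 now. The tenant offers 14.9999136 and keeps 240 − 14.9999136 = 225.0000864.

225.00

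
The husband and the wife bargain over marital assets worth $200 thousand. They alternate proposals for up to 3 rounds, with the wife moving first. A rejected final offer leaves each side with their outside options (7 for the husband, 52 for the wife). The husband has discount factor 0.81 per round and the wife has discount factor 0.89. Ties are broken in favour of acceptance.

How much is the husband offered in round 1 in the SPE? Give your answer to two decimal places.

22.87

Round 3 (the wife proposes): the husband gets 7 if talks fail, so the wife offers 7 and keeps 193.
Round 2 (the husband proposes): the wife can get 193 next round, worth 0.89 × 193 = 171.77 now, so the husband offers 171.77, keeping 28.23.
Round 1 (the wife proposes): the husband can get 28.23 next round, worth 0.81 × 28.23 = 22.8663 now. The wife offers 22.8663 and keeps 200 − 22.8663 = 177.1337.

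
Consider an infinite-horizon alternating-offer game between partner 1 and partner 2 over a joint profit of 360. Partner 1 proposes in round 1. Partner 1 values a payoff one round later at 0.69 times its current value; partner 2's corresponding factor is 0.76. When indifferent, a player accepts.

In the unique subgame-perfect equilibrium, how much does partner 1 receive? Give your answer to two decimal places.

181.67

Let x be partner 1's share when partner 1 proposes and y be partner 2's share when partner 2 proposes.
Partner 2 accepts iff offered ≥ 0.76·y, so x = 360 − 0.76y. Symmetrically y = 360 − 0.69x.
Substituting: x = 360 − 0.76(360 − 0.69x), giving x(1 − 0.69·0.76) = 360(1 − 0.76).
So x = 360 × 0.24 / 0.4756 ≈ 181.6653, and partner 2 receives 360 − x ≈ 178.3347.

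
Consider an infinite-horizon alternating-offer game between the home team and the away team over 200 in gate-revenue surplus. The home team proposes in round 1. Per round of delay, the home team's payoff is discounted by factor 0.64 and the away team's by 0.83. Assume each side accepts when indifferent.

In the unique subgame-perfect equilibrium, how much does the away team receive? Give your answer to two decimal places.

In a stationary SPE each proposer offers the other exactly their discounted continuation value.
If the home team keeps x when proposing and the away team keeps y when proposing, then x = 200 − 0.83y and y = 200 − 0.64x.
Solving: x = 200(1 − 0.83) / (1 − 0.64·0.83) = 34 / 0.4688 ≈ 72.5256.
The away team gets 200 − 72.5256 ≈ 127.4744.

127.47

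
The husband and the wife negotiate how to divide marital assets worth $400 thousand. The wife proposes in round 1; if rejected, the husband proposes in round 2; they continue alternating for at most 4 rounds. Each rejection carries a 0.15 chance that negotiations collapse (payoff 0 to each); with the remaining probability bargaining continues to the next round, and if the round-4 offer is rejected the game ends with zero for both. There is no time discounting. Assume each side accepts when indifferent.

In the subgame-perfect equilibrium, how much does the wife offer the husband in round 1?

Round 4 (the husband proposes): the wife will accept anything ≥ 0, so the husband offers 0 and keeps 400.
Round 3 (the wife proposes): rejecting gives the husband an expected 0.85 × 400 = 340. The wife offers 340 and keeps 400 − 340 = 60.
Round 2 (the husband proposes): rejecting gives the wife an expected 0.85 × 60 = 51, so the husband offers 51, keeping 349.
Round 1 (the wife proposes): rejecting gives the husband an expected 0.85 × 349 = 296.65. The wife offers 296.65 and keeps 400 − 296.65 = 103.35.

296.65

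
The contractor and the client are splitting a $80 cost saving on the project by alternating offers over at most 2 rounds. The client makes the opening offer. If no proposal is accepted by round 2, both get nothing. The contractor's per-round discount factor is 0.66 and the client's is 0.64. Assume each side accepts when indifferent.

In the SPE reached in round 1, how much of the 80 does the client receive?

Solve by backward induction from round 2.
Round 2 (the contractor proposes): rejection yields 0 for the client; the contractor offers 0 and keeps 80.
Round 1 (the client proposes): the contractor can get 80 next round, worth 0.66 × 80 = 52.8 now. The client offers 52.8 and keeps 80 − 52.8 = 27.2.

27.2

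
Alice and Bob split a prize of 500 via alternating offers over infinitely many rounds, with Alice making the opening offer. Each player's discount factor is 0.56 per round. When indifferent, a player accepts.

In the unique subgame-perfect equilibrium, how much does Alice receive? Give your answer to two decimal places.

320.51

In a stationary SPE each proposer offers the other exactly their discounted continuation value.
If Alice keeps x when proposing and Bob keeps y when proposing, then x = 500 − 0.56y and y = 500 − 0.56x.
Solving: x = 500(1 − 0.56) / (1 − 0.56·0.56) = 220 / 0.6864 ≈ 320.5128.
Bob gets 500 − 320.5128 ≈ 179.4872.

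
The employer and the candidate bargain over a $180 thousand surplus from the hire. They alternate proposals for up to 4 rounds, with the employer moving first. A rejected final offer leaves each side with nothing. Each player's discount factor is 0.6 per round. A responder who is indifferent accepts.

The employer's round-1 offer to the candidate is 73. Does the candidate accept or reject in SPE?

Reject

Work out the candidate's continuation value if the offer is rejected.
Round 4 (the candidate proposes): rejection yields 0 for the employer; the candidate offers 0 and keeps 180.
Round 3 (the employer proposes): the candidate can get 180 next round, worth 0.6 × 180 = 108 now. The employer offers 108 and keeps 180 − 108 = 72.
Round 2 (the candidate proposes): the employer can get 72 next round, worth 0.6 × 72 = 43.2 now; the candidate offers that and keeps 136.8.
So by rejecting in round 1, the candidate gets 136.8 next round, worth 0.6 × 136.8 = 82.08 now.
Offer 73 < 82.08, so the candidate rejects.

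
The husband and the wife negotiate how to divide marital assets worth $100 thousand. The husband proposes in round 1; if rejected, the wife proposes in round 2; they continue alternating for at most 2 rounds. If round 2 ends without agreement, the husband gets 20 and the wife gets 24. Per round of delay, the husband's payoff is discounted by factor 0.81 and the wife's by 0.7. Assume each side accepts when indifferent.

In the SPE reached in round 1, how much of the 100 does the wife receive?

Round 2 (the wife proposes): the husband gets 20 if talks fail, so the wife offers 20 and keeps 80.
Round 1 (the husband proposes): the wife can get 80 next round, worth 0.7 × 80 = 56 now, so the husband offers 56, keeping 44.

56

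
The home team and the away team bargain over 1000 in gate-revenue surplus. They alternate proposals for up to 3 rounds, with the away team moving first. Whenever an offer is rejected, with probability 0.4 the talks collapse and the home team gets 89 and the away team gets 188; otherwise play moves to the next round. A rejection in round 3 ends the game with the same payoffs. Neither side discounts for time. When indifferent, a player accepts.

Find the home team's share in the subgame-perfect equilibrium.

Round 3 (the away team proposes): the home team gets 89 if talks fail, so the away team offers 89 and keeps 911.
Round 2 (the home team proposes): rejecting gives the away team an expected 0.6 × 911 + 0.4 × 188 = 621.8; the home team offers that and keeps 378.2.
Round 1 (the away team proposes): rejecting gives the home team an expected 0.6 × 378.2 + 0.4 × 89 = 262.52. The away team offers 262.52 and keeps 1000 − 262.52 = 737.48.

262.52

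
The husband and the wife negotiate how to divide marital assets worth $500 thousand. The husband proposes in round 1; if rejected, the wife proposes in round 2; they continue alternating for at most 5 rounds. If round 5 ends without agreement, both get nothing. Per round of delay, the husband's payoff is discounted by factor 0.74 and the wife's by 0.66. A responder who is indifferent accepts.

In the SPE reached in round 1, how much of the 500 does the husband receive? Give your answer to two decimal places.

372.30

Round 5 (the husband proposes): rejection yields 0 for the wife; the husband offers 0 and keeps 500.
Round 4 (the wife proposes): the husband can get 500 next round, worth 0.74 × 500 = 370 now; the wife offers that and keeps 130.
Round 3 (the husband proposes): the wife can get 130 next round, worth 0.66 × 130 = 85.8 now, so the husband offers 85.8, keeping 414.2.
Round 2 (the wife proposes): the husband can get 414.2 next round, worth 0.74 × 414.2 = 306.508 now, so the wife offers 306.508, keeping 193.492.
Round 1 (the husband proposes): the wife can get 193.492 next round, worth 0.66 × 193.492 = 127.70472 now, so the husband offers 127.70472, keeping 372.29528.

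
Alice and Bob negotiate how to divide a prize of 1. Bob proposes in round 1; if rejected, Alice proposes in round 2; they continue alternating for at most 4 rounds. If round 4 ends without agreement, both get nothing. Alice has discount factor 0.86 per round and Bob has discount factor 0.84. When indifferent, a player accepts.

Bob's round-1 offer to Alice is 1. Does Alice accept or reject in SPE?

Round 4 (Alice proposes): Bob will accept anything ≥ 0, so Alice offers 0 and keeps 1.
Round 3 (Bob proposes): Alice can get 1 next round, worth 0.86 × 1 = 0.86 now, so Bob offers 0.86, keeping 0.14.
Round 2 (Alice proposes): Bob can get 0.14 next round, worth 0.84 × 0.14 = 0.1176 now; Alice offers that and keeps 0.8824.
So by rejecting in round 1, Alice gets 0.8824 next round, worth 0.86 × 0.8824 = 0.758864 now.
Offer 1 ≥ 0.758864, so Alice accepts.

Accept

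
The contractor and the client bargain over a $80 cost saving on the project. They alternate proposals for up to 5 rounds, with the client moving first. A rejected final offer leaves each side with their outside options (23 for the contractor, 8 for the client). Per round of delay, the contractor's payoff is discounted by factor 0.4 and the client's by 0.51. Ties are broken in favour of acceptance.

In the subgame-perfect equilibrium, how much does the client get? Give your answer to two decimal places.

Round 5 (the client proposes): the contractor gets 23 if talks fail, so the client offers 23 and keeps 57.
Round 4 (the contractor proposes): the client can get 57 next round, worth 0.51 × 57 = 29.07 now. The contractor offers 29.07 and keeps 80 − 29.07 = 50.93.
Round 3 (the client proposes): the contractor can get 50.93 next round, worth 0.4 × 50.93 = 20.372 now; the client offers that and keeps 59.628.
Round 2 (the contractor proposes): the client can get 59.628 next round, worth 0.51 × 59.628 = 30.41028 now; the contractor offers that and keeps 49.58972.
Round 1 (the client proposes): the contractor can get 49.58972 next round, worth 0.4 × 49.58972 = 19.835888 now; the client offers that and keeps 60.164112.

60.16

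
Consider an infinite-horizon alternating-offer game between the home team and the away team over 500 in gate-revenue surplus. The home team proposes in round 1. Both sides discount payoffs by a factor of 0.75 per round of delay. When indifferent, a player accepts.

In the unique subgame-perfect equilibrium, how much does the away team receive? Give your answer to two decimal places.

Let x be the home team's share when the home team proposes and y be the away team's share when the away team proposes.
The away team accepts iff offered ≥ 0.75·y, so x = 500 − 0.75y. Symmetrically y = 500 − 0.75x.
Substituting: x = 500 − 0.75(500 − 0.75x), giving x(1 − 0.75·0.75) = 500(1 − 0.75).
So x = 500 × 0.25 / 0.4375 ≈ 285.7143, and the away team receives 500 − x ≈ 214.2857.

214.29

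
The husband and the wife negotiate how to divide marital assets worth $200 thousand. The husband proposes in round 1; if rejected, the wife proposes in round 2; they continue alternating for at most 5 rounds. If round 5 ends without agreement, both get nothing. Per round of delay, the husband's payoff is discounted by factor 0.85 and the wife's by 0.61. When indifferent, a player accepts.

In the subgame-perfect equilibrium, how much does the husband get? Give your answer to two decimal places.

172.21

Round 5 (the husband proposes): the wife will accept anything ≥ 0, so the husband offers 0 and keeps 200.
Round 4 (the wife proposes): the husband can get 200 next round, worth 0.85 × 200 = 170 now, so the wife offers 170, keeping 30.
Round 3 (the husband proposes): the wife can get 30 next round, worth 0.61 × 30 = 18.3 now, so the husband offers 18.3, keeping 181.7.
Round 2 (the wife proposes): the husband can get 181.7 next round, worth 0.85 × 181.7 = 154.445 now. The wife offers 154.445 and keeps 200 − 154.445 = 45.555.
Round 1 (the husband proposes): the wife can get 45.555 next round, worth 0.61 × 45.555 = 27.78855 now. The husband offers 27.78855 and keeps 200 − 27.78855 = 172.21145.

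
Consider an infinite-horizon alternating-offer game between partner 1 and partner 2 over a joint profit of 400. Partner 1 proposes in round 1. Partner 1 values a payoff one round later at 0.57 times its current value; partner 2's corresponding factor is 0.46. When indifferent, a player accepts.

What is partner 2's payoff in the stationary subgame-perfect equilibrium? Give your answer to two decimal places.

In a stationary SPE each proposer offers the other exactly their discounted continuation value.
If partner 1 keeps x when proposing and partner 2 keeps y when proposing, then x = 400 − 0.46y and y = 400 − 0.57x.
Solving: x = 400(1 − 0.46) / (1 − 0.57·0.46) = 216 / 0.7378 ≈ 292.7623.
Partner 2 gets 400 − 292.7623 ≈ 107.2377.

107.24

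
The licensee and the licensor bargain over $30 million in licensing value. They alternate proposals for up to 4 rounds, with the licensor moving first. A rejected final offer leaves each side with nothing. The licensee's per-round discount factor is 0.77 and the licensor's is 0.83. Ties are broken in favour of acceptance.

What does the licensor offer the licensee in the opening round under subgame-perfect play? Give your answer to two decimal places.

18.69

Round 4 (the licensee proposes): the licensor will accept anything ≥ 0, so the licensee offers 0 and keeps 30.
Round 3 (the licensor proposes): the licensee can get 30 next round, worth 0.77 × 30 = 23.1 now, so the licensor offers 23.1, keeping 6.9.
Round 2 (the licensee proposes): the licensor can get 6.9 next round, worth 0.83 × 6.9 = 5.727 now, so the licensee offers 5.727, keeping 24.273.
Round 1 (the licensor proposes): the licensee can get 24.273 next round, worth 0.77 × 24.273 = 18.69021 now, so the licensor offers 18.69021, keeping 11.30979.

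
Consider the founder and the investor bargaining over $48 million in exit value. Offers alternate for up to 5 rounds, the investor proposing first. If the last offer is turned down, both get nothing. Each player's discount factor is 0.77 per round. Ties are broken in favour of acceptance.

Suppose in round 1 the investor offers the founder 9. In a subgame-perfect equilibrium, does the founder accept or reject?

Reject

Work out the founder's continuation value if the offer is rejected.
Round 5 (the investor proposes): rejection yields 0 for the founder; the investor offers 0 and keeps 48.
Round 4 (the founder proposes): the investor can get 48 next round, worth 0.77 × 48 = 36.96 now. The founder offers 36.96 and keeps 48 − 36.96 = 11.04.
Round 3 (the investor proposes): the founder can get 11.04 next round, worth 0.77 × 11.04 = 8.5008 now, so the investor offers 8.5008, keeping 39.4992.
Round 2 (the founder proposes): the investor can get 39.4992 next round, worth 0.77 × 39.4992 = 30.414384 now; the founder offers that and keeps 17.585616.
So by rejecting in round 1, the founder gets 17.585616 next round, worth 0.77 × 17.585616 = 13.54092432 now.
Offer 9 < 13.54092432, so the founder rejects.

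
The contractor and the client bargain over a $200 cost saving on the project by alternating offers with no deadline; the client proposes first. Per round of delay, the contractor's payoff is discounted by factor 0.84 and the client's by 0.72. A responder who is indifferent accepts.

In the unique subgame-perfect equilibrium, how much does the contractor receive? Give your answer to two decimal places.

When the client proposes, the contractor accepts any offer worth at least 0.84 times what the contractor would get by proposing next round; and vice versa.
This gives x = 200 − 0.84y and y = 200 − 0.72x, where x and y are each side's share when it proposes.
Hence (1 − 0.84·0.72)x = 200(1 − 0.84), i.e. 0.3952·x = 32.
x ≈ 80.9717; the contractor's share is 200 − x ≈ 119.0283.

119.03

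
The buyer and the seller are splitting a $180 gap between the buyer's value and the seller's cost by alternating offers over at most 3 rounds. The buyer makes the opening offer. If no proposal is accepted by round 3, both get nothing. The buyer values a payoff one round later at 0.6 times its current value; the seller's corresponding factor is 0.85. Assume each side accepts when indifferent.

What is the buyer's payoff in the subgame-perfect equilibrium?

Work backward from the last round.
Round 3 (the buyer proposes): the seller will accept anything ≥ 0, so the buyer offers 0 and keeps 180.
Round 2 (the seller proposes): the buyer can get 180 next round, worth 0.6 × 180 = 108 now. The seller offers 108 and keeps 180 − 108 = 72.
Round 1 (the buyer proposes): the seller can get 72 next round, worth 0.85 × 72 = 61.2 now. The buyer offers 61.2 and keeps 180 − 61.2 = 118.8.

118.8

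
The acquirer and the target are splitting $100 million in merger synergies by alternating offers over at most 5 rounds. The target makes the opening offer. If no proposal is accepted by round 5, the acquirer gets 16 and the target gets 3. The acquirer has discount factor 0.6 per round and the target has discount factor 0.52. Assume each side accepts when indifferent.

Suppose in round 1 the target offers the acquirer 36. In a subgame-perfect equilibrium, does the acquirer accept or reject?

Reject

Round 5 (the target proposes): the acquirer gets 16 if talks fail, so the target offers 16 and keeps 84.
Round 4 (the acquirer proposes): the target can get 84 next round, worth 0.52 × 84 = 43.68 now. The acquirer offers 43.68 and keeps 100 − 43.68 = 56.32.
Round 3 (the target proposes): the acquirer can get 56.32 next round, worth 0.6 × 56.32 = 33.792 now; the target offers that and keeps 66.208.
Round 2 (the acquirer proposes): the target can get 66.208 next round, worth 0.52 × 66.208 = 34.42816 now; the acquirer offers that and keeps 65.57184.
So by rejecting in round 1, the acquirer gets 65.57184 next round, worth 0.6 × 65.57184 = 39.343104 now.
Offer 36 < 39.343104, so the acquirer rejects.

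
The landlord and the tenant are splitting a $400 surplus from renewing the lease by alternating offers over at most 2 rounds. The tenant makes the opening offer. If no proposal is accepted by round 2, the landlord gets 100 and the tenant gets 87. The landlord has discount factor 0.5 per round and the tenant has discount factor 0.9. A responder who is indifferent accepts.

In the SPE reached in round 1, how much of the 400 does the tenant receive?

Solve by backward induction from round 2.
Round 2 (the landlord proposes): the tenant gets 87 if talks fail, so the landlord offers 87 and keeps 313.
Round 1 (the tenant proposes): the landlord can get 313 next round, worth 0.5 × 313 = 156.5 now. The tenant offers 156.5 and keeps 400 − 156.5 = 243.5.

243.5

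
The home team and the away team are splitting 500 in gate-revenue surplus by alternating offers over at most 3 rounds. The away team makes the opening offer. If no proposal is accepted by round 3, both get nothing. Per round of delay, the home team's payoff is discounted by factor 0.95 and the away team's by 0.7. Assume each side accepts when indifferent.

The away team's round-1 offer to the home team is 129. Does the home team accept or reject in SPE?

Reject

Round 3 (the away team proposes): the home team will accept anything ≥ 0, so the away team offers 0 and keeps 500.
Round 2 (the home team proposes): the away team can get 500 next round, worth 0.7 × 500 = 350 now, so the home team offers 350, keeping 150.
So by rejecting in round 1, the home team gets 150 next round, worth 0.95 × 150 = 142.5 now.
Offer 129 < 142.5, so the home team rejects.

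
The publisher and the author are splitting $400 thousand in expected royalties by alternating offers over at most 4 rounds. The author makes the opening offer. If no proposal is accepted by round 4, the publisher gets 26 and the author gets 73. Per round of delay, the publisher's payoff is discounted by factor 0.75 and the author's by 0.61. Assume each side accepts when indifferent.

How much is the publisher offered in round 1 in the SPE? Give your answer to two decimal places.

229.20

Round 4 (the publisher proposes): the author gets 73 if talks fail, so the publisher offers 73 and keeps 327.
Round 3 (the author proposes): the publisher can get 327 next round, worth 0.75 × 327 = 245.25 now. The author offers 245.25 and keeps 400 − 245.25 = 154.75.
Round 2 (the publisher proposes): the author can get 154.75 next round, worth 0.61 × 154.75 = 94.3975 now. The publisher offers 94.3975 and keeps 400 − 94.3975 = 305.6025.
Round 1 (the author proposes): the publisher can get 305.6025 next round, worth 0.75 × 305.6025 = 229.201875 now; the author offers that and keeps 170.798125.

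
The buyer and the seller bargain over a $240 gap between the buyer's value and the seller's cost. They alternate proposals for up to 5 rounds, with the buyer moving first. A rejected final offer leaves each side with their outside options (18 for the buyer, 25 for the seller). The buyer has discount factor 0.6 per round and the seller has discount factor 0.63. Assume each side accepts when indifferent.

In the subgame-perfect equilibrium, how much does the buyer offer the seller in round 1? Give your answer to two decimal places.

Round 5 (the buyer proposes): the seller gets 25 if talks fail, so the buyer offers 25 and keeps 215.
Round 4 (the seller proposes): the buyer can get 215 next round, worth 0.6 × 215 = 129 now. The seller offers 129 and keeps 240 − 129 = 111.
Round 3 (the buyer proposes): the seller can get 111 next round, worth 0.63 × 111 = 69.93 now. The buyer offers 69.93 and keeps 240 − 69.93 = 170.07.
Round 2 (the seller proposes): the buyer can get 170.07 next round, worth 0.6 × 170.07 = 102.042 now, so the seller offers 102.042, keeping 137.958.
Round 1 (the buyer proposes): the seller can get 137.958 next round, worth 0.63 × 137.958 = 86.91354 now. The buyer offers 86.91354 and keeps 240 − 86.91354 = 153.08646.

86.91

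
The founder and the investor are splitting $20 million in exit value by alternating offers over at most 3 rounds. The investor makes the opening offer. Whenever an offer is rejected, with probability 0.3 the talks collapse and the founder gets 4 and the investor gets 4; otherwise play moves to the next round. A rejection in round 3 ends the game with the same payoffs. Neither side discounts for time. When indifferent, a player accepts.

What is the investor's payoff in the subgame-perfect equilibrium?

13.48

Round 3 (the investor proposes): the founder gets 4 if talks fail, so the investor offers 4 and keeps 16.
Round 2 (the founder proposes): rejecting gives the investor an expected 0.7 × 16 + 0.3 × 4 = 12.4. The founder offers 12.4 and keeps 20 − 12.4 = 7.6.
Round 1 (the investor proposes): rejecting gives the founder an expected 0.7 × 7.6 + 0.3 × 4 = 6.52; the investor offers that and keeps 13.48.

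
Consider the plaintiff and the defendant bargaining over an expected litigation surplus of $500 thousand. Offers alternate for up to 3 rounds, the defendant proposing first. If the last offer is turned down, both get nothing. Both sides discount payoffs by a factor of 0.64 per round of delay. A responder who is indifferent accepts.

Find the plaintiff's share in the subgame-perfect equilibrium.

Round 3 (the defendant proposes): the plaintiff will accept anything ≥ 0, so the defendant offers 0 and keeps 500.
Round 2 (the plaintiff proposes): the defendant can get 500 next round, worth 0.64 × 500 = 320 now; the plaintiff offers that and keeps 180.
Round 1 (the defendant proposes): the plaintiff can get 180 next round, worth 0.64 × 180 = 115.2 now; the defendant offers that and keeps 384.8.

115.2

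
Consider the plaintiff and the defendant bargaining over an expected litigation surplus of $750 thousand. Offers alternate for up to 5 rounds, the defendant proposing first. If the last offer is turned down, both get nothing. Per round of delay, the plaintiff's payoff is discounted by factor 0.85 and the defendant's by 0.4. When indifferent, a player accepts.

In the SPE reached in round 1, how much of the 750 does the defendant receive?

237.45

Work backward from the last round.
Round 5 (the defendant proposes): the plaintiff will accept anything ≥ 0, so the defendant offers 0 and keeps 750.
Round 4 (the plaintiff proposes): the defendant can get 750 next round, worth 0.4 × 750 = 300 now. The plaintiff offers 300 and keeps 750 − 300 = 450.
Round 3 (the defendant proposes): the plaintiff can get 450 next round, worth 0.85 × 450 = 382.5 now. The defendant offers 382.5 and keeps 750 − 382.5 = 367.5.
Round 2 (the plaintiff proposes): the defendant can get 367.5 next round, worth 0.4 × 367.5 = 147 now, so the plaintiff offers 147, keeping 603.
Round 1 (the defendant proposes): the plaintiff can get 603 next round, worth 0.85 × 603 = 512.55 now, so the defendant offers 512.55, keeping 237.45.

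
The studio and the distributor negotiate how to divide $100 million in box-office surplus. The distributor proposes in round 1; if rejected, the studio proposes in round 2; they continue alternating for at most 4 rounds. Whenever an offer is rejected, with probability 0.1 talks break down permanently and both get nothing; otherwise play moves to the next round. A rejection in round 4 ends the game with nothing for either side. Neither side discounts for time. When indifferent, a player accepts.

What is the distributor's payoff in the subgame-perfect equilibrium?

18.1

Round 4 (the studio proposes): rejection yields 0 for the distributor; the studio offers 0 and keeps 100.
Round 3 (the distributor proposes): rejecting gives the studio an expected 0.9 × 100 = 90, so the distributor offers 90, keeping 10.
Round 2 (the studio proposes): rejecting gives the distributor an expected 0.9 × 10 = 9; the studio offers that and keeps 91.
Round 1 (the distributor proposes): rejecting gives the studio an expected 0.9 × 91 = 81.9; the distributor offers that and keeps 18.1.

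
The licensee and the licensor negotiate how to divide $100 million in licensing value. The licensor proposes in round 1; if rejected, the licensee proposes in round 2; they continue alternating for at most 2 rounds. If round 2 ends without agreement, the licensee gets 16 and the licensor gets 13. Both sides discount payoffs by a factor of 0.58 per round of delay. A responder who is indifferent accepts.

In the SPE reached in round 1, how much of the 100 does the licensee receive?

Solve by backward induction from round 2.
Round 2 (the licensee proposes): the licensor gets 13 if talks fail, so the licensee offers 13 and keeps 87.
Round 1 (the licensor proposes): the licensee can get 87 next round, worth 0.58 × 87 = 50.46 now; the licensor offers that and keeps 49.54.

50.46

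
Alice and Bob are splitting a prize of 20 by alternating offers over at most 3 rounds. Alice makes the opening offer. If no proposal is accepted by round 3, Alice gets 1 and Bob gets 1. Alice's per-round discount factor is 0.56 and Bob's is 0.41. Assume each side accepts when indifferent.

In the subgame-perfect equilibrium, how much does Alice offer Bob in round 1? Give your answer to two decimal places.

3.84

Round 3 (Alice proposes): Bob gets 1 if talks fail, so Alice offers 1 and keeps 19.
Round 2 (Bob proposes): Alice can get 19 next round, worth 0.56 × 19 = 10.64 now, so Bob offers 10.64, keeping 9.36.
Round 1 (Alice proposes): Bob can get 9.36 next round, worth 0.41 × 9.36 = 3.8376 now. Alice offers 3.8376 and keeps 20 − 3.8376 = 16.1624.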